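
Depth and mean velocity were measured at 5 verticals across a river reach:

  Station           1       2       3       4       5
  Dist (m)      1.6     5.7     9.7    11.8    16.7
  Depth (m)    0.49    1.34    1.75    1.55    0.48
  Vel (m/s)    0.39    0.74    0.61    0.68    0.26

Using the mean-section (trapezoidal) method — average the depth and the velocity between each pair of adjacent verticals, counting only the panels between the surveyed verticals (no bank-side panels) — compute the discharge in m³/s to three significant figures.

Panel 1-2: Δb = 4.1 m, d̄ = (0.49+1.34)/2 = 0.915, v̄ = (0.39+0.74)/2 = 0.565 → q = 4.1×0.915×0.565 = 2.120 m³/s
Panel 2-3: Δb = 4 m, d̄ = (1.34+1.75)/2 = 1.545, v̄ = (0.74+0.61)/2 = 0.675 → q = 4×1.545×0.675 = 4.172 m³/s
Panel 3-4: Δb = 2.1 m, d̄ = (1.75+1.55)/2 = 1.65, v̄ = (0.61+0.68)/2 = 0.645 → q = 2.1×1.65×0.645 = 2.235 m³/s
Panel 4-5: Δb = 4.9 m, d̄ = (1.55+0.48)/2 = 1.015, v̄ = (0.68+0.26)/2 = 0.47 → q = 4.9×1.015×0.47 = 2.338 m³/s
Q = Σ q = 10.86 m³/s

10.9 m³/s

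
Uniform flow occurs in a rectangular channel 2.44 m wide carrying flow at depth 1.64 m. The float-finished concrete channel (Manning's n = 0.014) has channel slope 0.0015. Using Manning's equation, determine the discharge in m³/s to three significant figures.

A = b·y = 2.44 × 1.64 = 4.002 m²
P = b + 2y = 2.44 + 2×1.64 = 5.720 m
R = A/P = 4.002/5.720 = 0.6996 m
Q = (1/n)·A·R^(2/3)·S^(1/2) = (1/0.014) × 4.002 × 0.6996^(2/3) × 0.0015^(1/2) = 8.724 m³/s

8.72 m³/s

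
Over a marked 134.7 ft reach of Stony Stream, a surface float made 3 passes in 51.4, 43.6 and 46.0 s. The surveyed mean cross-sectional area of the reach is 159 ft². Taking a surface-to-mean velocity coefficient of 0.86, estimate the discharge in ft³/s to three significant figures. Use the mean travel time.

392 ft³/s

t̄ = (51.4 + 43.6 + 46.0) / 3 = 47 s
v_surface = L / t̄ = 134.7 / 47 = 2.866 ft/s
v_mean = 0.86 × 2.866 = 2.465 ft/s
Q = A × v_mean = 159 × 2.465 = 391.9 ft³/s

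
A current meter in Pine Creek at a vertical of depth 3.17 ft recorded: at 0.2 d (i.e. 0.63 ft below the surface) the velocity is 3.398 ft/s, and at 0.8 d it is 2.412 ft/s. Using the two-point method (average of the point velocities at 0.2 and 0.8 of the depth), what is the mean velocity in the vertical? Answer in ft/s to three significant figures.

v̄ = (3.398 + 2.412) / 2 = 2.905 ft/s

2.91 ft/s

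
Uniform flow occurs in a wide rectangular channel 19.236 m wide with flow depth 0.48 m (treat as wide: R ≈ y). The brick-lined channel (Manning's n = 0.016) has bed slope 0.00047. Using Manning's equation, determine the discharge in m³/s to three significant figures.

7.67 m³/s

A = b·y = 19.236 × 0.48 = 9.233 m²
Wide channel: R ≈ y = 0.48 m
Q = (1/n)·A·R^(2/3)·S^(1/2) = (1/0.016) × 9.233 × 0.4800^(2/3) × 0.00047^(1/2) = 7.670 m³/s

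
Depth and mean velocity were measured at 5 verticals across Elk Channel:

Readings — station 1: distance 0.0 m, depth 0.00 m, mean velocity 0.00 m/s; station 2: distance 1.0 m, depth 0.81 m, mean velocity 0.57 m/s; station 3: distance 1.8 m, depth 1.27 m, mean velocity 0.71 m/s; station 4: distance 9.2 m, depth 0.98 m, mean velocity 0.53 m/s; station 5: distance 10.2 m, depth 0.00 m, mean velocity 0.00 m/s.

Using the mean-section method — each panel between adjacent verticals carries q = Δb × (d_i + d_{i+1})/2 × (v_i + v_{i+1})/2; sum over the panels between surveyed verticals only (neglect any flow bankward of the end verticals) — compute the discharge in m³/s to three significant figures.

5.94 m³/s

Panel 1-2: Δb = 1 m, d̄ = (0.00+0.81)/2 = 0.405, v̄ = (0.00+0.57)/2 = 0.285 → q = 1×0.405×0.285 = 0.1154 m³/s
Panel 2-3: Δb = 0.8 m, d̄ = (0.81+1.27)/2 = 1.04, v̄ = (0.57+0.71)/2 = 0.64 → q = 0.8×1.04×0.64 = 0.5325 m³/s
Panel 3-4: Δb = 7.4 m, d̄ = (1.27+0.98)/2 = 1.125, v̄ = (0.71+0.53)/2 = 0.62 → q = 7.4×1.125×0.62 = 5.162 m³/s
Panel 4-5: Δb = 1 m, d̄ = (0.98+0.00)/2 = 0.49, v̄ = (0.53+0.00)/2 = 0.265 → q = 1×0.49×0.265 = 0.1299 m³/s
Q = Σ q = 5.939 m³/s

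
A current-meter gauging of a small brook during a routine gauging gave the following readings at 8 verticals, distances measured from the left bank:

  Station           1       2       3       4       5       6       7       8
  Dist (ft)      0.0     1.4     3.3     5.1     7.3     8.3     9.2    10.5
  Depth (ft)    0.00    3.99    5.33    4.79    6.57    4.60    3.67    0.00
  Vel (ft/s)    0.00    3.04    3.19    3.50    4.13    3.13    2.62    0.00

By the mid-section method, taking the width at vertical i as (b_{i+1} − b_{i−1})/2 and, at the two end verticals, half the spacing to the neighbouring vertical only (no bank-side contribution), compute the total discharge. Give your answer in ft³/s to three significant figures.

w_2 = (3.3 − 0.0)/2 = 1.65 ft; q_2 = 3.04 × 3.99 × 1.65 = 20.01 ft³/s
w_3 = (5.1 − 1.4)/2 = 1.85 ft; q_3 = 3.19 × 5.33 × 1.85 = 31.45 ft³/s
w_4 = (7.3 − 3.3)/2 = 2 ft; q_4 = 3.50 × 4.79 × 2 = 33.53 ft³/s
w_5 = (8.3 − 5.1)/2 = 1.6 ft; q_5 = 4.13 × 6.57 × 1.6 = 43.41 ft³/s
w_6 = (9.2 − 7.3)/2 = 0.95 ft; q_6 = 3.13 × 4.60 × 0.95 = 13.68 ft³/s
w_7 = (10.5 − 8.3)/2 = 1.1 ft; q_7 = 2.62 × 3.67 × 1.1 = 10.58 ft³/s
Stations 1, 8 contribute zero (depth or velocity is 0).
Q = Σ qᵢ = 152.7 ft³/s

153 ft³/s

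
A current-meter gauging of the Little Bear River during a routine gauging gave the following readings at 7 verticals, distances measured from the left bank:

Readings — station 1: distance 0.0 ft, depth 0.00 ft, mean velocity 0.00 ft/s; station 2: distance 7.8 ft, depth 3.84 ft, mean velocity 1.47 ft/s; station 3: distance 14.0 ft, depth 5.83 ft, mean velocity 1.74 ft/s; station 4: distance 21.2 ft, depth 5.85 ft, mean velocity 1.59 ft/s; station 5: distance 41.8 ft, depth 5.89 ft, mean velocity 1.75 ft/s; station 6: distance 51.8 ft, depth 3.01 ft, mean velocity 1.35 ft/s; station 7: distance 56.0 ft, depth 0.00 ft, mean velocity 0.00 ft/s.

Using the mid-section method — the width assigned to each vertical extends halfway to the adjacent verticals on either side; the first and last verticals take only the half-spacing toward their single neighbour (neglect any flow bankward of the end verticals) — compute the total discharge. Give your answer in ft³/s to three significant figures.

w_2 = (14.0 − 0.0)/2 = 7 ft; q_2 = 1.47 × 3.84 × 7 = 39.51 ft³/s
w_3 = (21.2 − 7.8)/2 = 6.7 ft; q_3 = 1.74 × 5.83 × 6.7 = 67.97 ft³/s
w_4 = (41.8 − 14.0)/2 = 13.9 ft; q_4 = 1.59 × 5.85 × 13.9 = 129.3 ft³/s
w_5 = (51.8 − 21.2)/2 = 15.3 ft; q_5 = 1.75 × 5.89 × 15.3 = 157.7 ft³/s
w_6 = (56.0 − 41.8)/2 = 7.1 ft; q_6 = 1.35 × 3.01 × 7.1 = 28.85 ft³/s
Stations 1, 7 contribute zero (depth or velocity is 0).
Q = Σ qᵢ = 423.3 ft³/s

423 ft³/s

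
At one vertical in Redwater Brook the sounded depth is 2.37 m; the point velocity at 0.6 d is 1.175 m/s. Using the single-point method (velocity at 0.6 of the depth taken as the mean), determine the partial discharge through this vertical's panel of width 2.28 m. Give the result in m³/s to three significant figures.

6.35 m³/s

v̄ = v₀.₆ = 1.175 m/s
q = v̄ × d × w = 1.175 × 2.37 × 2.28 = 6.349 m³/s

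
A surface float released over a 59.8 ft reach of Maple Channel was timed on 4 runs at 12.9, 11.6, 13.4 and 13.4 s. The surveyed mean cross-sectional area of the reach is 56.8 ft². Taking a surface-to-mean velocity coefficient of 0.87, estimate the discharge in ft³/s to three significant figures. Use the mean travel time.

230 ft³/s

t̄ = (12.9 + 11.6 + 13.4 + 13.4) / 4 = 12.825 s
v_surface = L / t̄ = 59.8 / 12.825 = 4.663 ft/s
v_mean = 0.87 × 4.663 = 4.057 ft/s
Q = A × v_mean = 56.8 × 4.057 = 230.4 ft³/s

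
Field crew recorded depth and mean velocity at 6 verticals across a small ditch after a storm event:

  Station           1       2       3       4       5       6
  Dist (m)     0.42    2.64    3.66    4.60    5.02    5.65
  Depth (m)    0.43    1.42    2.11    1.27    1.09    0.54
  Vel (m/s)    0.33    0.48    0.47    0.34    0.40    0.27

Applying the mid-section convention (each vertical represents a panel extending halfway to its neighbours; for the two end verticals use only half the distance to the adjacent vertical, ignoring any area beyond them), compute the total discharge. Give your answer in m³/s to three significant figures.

w_1 = (2.64 − 0.42)/2 = 1.11 m; q_1 = 0.33 × 0.43 × 1.11 = 0.1575 m³/s
w_2 = (3.66 − 0.42)/2 = 1.62 m; q_2 = 0.48 × 1.42 × 1.62 = 1.104 m³/s
w_3 = (4.60 − 2.64)/2 = 0.98 m; q_3 = 0.47 × 2.11 × 0.98 = 0.9719 m³/s
w_4 = (5.02 − 3.66)/2 = 0.68 m; q_4 = 0.34 × 1.27 × 0.68 = 0.2936 m³/s
w_5 = (5.65 − 4.60)/2 = 0.525 m; q_5 = 0.40 × 1.09 × 0.525 = 0.2289 m³/s
w_6 = (5.65 − 5.02)/2 = 0.315 m; q_6 = 0.27 × 0.54 × 0.315 = 0.04593 m³/s
Q = Σ qᵢ = 2.802 m³/s

2.80 m³/s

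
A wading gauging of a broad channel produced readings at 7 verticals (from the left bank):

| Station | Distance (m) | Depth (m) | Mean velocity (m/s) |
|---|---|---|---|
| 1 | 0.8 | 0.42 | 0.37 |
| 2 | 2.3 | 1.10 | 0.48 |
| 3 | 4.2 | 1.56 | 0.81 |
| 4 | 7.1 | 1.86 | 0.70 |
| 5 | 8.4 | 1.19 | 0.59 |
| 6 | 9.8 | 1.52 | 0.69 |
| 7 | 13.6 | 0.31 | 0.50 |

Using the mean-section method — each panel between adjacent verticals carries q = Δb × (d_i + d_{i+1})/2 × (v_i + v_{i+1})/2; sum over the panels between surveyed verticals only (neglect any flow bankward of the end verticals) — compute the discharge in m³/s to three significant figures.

10.4 m³/s

Panel 1-2: Δb = 1.5 m, d̄ = (0.42+1.10)/2 = 0.76, v̄ = (0.37+0.48)/2 = 0.425 → q = 1.5×0.76×0.425 = 0.4845 m³/s
Panel 2-3: Δb = 1.9 m, d̄ = (1.10+1.56)/2 = 1.33, v̄ = (0.48+0.81)/2 = 0.645 → q = 1.9×1.33×0.645 = 1.630 m³/s
Panel 3-4: Δb = 2.9 m, d̄ = (1.56+1.86)/2 = 1.71, v̄ = (0.81+0.70)/2 = 0.755 → q = 2.9×1.71×0.755 = 3.744 m³/s
Panel 4-5: Δb = 1.3 m, d̄ = (1.86+1.19)/2 = 1.525, v̄ = (0.70+0.59)/2 = 0.645 → q = 1.3×1.525×0.645 = 1.279 m³/s
Panel 5-6: Δb = 1.4 m, d̄ = (1.19+1.52)/2 = 1.355, v̄ = (0.59+0.69)/2 = 0.64 → q = 1.4×1.355×0.64 = 1.214 m³/s
Panel 6-7: Δb = 3.8 m, d̄ = (1.52+0.31)/2 = 0.915, v̄ = (0.69+0.50)/2 = 0.595 → q = 3.8×0.915×0.595 = 2.069 m³/s
Q = Σ q = 10.42 m³/s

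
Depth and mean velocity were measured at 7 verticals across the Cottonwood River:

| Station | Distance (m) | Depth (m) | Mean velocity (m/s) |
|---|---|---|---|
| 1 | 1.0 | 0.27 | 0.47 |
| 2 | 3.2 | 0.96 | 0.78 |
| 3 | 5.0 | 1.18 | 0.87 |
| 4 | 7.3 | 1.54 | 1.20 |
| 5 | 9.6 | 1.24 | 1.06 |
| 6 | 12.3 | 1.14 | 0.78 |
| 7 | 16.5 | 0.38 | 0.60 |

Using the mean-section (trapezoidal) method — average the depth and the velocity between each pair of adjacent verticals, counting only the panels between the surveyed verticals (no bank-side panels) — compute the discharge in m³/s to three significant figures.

Panel 1-2: Δb = 2.2 m, d̄ = (0.27+0.96)/2 = 0.615, v̄ = (0.47+0.78)/2 = 0.625 → q = 2.2×0.615×0.625 = 0.8456 m³/s
Panel 2-3: Δb = 1.8 m, d̄ = (0.96+1.18)/2 = 1.07, v̄ = (0.78+0.87)/2 = 0.825 → q = 1.8×1.07×0.825 = 1.589 m³/s
Panel 3-4: Δb = 2.3 m, d̄ = (1.18+1.54)/2 = 1.36, v̄ = (0.87+1.20)/2 = 1.035 → q = 2.3×1.36×1.035 = 3.237 m³/s
Panel 4-5: Δb = 2.3 m, d̄ = (1.54+1.24)/2 = 1.39, v̄ = (1.20+1.06)/2 = 1.13 → q = 2.3×1.39×1.13 = 3.613 m³/s
Panel 5-6: Δb = 2.7 m, d̄ = (1.24+1.14)/2 = 1.19, v̄ = (1.06+0.78)/2 = 0.92 → q = 2.7×1.19×0.92 = 2.956 m³/s
Panel 6-7: Δb = 4.2 m, d̄ = (1.14+0.38)/2 = 0.76, v̄ = (0.78+0.60)/2 = 0.69 → q = 4.2×0.76×0.69 = 2.202 m³/s
Q = Σ q = 14.44 m³/s

14.4 m³/s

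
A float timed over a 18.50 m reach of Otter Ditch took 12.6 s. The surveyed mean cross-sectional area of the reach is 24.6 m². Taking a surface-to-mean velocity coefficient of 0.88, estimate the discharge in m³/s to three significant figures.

v_surface = L / t̄ = 18.50 / 12.6 = 1.468 m/s
v_mean = 0.88 × 1.468 = 1.292 m/s
Q = A × v_mean = 24.6 × 1.292 = 31.78 m³/s

31.8 m³/s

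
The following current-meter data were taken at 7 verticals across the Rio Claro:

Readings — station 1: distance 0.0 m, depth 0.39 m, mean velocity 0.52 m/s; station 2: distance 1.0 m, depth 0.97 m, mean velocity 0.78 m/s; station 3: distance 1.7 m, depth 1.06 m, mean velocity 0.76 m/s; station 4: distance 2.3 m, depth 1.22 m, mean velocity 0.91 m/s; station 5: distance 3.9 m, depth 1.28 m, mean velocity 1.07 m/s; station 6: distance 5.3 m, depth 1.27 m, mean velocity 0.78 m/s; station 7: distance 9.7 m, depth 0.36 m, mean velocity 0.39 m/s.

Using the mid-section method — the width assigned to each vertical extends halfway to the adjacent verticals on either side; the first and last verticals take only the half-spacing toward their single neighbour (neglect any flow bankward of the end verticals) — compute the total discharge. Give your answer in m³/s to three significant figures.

w_1 = (1.0 − 0.0)/2 = 0.5 m; q_1 = 0.52 × 0.39 × 0.5 = 0.1014 m³/s
w_2 = (1.7 − 0.0)/2 = 0.85 m; q_2 = 0.78 × 0.97 × 0.85 = 0.6431 m³/s
w_3 = (2.3 − 1.0)/2 = 0.65 m; q_3 = 0.76 × 1.06 × 0.65 = 0.5236 m³/s
w_4 = (3.9 − 1.7)/2 = 1.1 m; q_4 = 0.91 × 1.22 × 1.1 = 1.221 m³/s
w_5 = (5.3 − 2.3)/2 = 1.5 m; q_5 = 1.07 × 1.28 × 1.5 = 2.054 m³/s
w_6 = (9.7 − 3.9)/2 = 2.9 m; q_6 = 0.78 × 1.27 × 2.9 = 2.873 m³/s
w_7 = (9.7 − 5.3)/2 = 2.2 m; q_7 = 0.39 × 0.36 × 2.2 = 0.3089 m³/s
Q = Σ qᵢ = 7.725 m³/s

7.73 m³/s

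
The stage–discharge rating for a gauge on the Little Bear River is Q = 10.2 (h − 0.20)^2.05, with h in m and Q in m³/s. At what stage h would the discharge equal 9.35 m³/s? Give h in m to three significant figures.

1.16 m

h − h₀ = (Q/C)^(1/b) = (9.35/10.2)^(1/2.05) = 0.9584 m
h = 0.20 + 0.9584 = 1.158 m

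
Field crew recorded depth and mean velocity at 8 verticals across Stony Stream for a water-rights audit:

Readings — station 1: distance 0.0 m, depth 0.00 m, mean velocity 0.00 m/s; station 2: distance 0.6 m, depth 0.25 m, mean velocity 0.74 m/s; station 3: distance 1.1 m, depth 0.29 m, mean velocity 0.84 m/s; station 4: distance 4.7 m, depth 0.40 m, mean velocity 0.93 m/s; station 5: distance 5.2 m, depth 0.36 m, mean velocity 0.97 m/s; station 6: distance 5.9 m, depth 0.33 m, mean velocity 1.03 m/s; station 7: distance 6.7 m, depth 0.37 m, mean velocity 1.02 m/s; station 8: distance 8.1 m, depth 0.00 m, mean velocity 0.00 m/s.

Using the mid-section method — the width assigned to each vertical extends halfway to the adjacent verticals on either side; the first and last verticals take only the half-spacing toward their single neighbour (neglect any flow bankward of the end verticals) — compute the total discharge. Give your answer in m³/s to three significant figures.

w_2 = (1.1 − 0.0)/2 = 0.55 m; q_2 = 0.74 × 0.25 × 0.55 = 0.1018 m³/s
w_3 = (4.7 − 0.6)/2 = 2.05 m; q_3 = 0.84 × 0.29 × 2.05 = 0.4994 m³/s
w_4 = (5.2 − 1.1)/2 = 2.05 m; q_4 = 0.93 × 0.40 × 2.05 = 0.7626 m³/s
w_5 = (5.9 − 4.7)/2 = 0.6 m; q_5 = 0.97 × 0.36 × 0.6 = 0.2095 m³/s
w_6 = (6.7 − 5.2)/2 = 0.75 m; q_6 = 1.03 × 0.33 × 0.75 = 0.2549 m³/s
w_7 = (8.1 − 5.9)/2 = 1.1 m; q_7 = 1.02 × 0.37 × 1.1 = 0.4151 m³/s
Stations 1, 8 contribute zero (depth or velocity is 0).
Q = Σ qᵢ = 2.243 m³/s

2.24 m³/s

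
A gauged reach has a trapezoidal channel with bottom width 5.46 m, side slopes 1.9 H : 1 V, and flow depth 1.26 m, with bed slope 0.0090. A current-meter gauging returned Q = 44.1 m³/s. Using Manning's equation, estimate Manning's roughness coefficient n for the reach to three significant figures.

A = (b + z·y)·y = (5.46 + 1.9×1.26)×1.26 = 9.896 m²
P = b + 2y√(1+z²) = 5.46 + 2×1.26×√(1+1.9²) = 10.87 m
R = A/P = 9.896/10.87 = 0.9103 m
n = (1/Q)·A·R^(2/3)·S^(1/2) = (1/44.1) × 9.896 × 0.9393 × 0.09487 = 0.02000

0.0200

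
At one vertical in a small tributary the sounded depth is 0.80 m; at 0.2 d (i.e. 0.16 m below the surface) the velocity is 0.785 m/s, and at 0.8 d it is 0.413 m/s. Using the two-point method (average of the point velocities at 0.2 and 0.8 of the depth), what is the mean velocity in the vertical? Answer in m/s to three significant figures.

0.599 m/s

v̄ = (0.785 + 0.413) / 2 = 0.5990 m/s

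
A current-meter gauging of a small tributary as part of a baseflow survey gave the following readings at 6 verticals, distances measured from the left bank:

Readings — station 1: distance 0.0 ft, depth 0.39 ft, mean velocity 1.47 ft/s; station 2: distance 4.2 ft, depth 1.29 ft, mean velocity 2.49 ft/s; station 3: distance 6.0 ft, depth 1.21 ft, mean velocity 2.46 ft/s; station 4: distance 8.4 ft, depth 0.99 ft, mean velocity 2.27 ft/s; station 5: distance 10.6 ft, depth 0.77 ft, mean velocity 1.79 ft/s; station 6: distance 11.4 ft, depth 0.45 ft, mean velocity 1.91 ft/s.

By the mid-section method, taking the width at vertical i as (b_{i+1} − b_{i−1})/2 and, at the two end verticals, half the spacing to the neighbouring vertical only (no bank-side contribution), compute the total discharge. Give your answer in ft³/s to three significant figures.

w_1 = (4.2 − 0.0)/2 = 2.1 ft; q_1 = 1.47 × 0.39 × 2.1 = 1.204 ft³/s
w_2 = (6.0 − 0.0)/2 = 3 ft; q_2 = 2.49 × 1.29 × 3 = 9.636 ft³/s
w_3 = (8.4 − 4.2)/2 = 2.1 ft; q_3 = 2.46 × 1.21 × 2.1 = 6.251 ft³/s
w_4 = (10.6 − 6.0)/2 = 2.3 ft; q_4 = 2.27 × 0.99 × 2.3 = 5.169 ft³/s
w_5 = (11.4 − 8.4)/2 = 1.5 ft; q_5 = 1.79 × 0.77 × 1.5 = 2.067 ft³/s
w_6 = (11.4 − 10.6)/2 = 0.4 ft; q_6 = 1.91 × 0.45 × 0.4 = 0.3438 ft³/s
Q = Σ qᵢ = 24.67 ft³/s

24.7 ft³/s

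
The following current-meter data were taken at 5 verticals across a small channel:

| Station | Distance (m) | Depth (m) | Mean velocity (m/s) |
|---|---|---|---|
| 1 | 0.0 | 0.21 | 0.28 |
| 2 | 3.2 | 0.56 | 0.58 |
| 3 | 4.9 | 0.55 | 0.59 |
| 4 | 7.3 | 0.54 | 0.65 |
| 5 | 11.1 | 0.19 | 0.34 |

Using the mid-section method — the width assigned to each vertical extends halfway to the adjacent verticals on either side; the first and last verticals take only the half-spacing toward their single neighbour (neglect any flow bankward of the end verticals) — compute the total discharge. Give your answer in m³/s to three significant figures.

w_1 = (3.2 − 0.0)/2 = 1.6 m; q_1 = 0.28 × 0.21 × 1.6 = 0.09408 m³/s
w_2 = (4.9 − 0.0)/2 = 2.45 m; q_2 = 0.58 × 0.56 × 2.45 = 0.7958 m³/s
w_3 = (7.3 − 3.2)/2 = 2.05 m; q_3 = 0.59 × 0.55 × 2.05 = 0.6652 m³/s
w_4 = (11.1 − 4.9)/2 = 3.1 m; q_4 = 0.65 × 0.54 × 3.1 = 1.088 m³/s
w_5 = (11.1 − 7.3)/2 = 1.9 m; q_5 = 0.34 × 0.19 × 1.9 = 0.1227 m³/s
Q = Σ qᵢ = 2.766 m³/s

2.77 m³/s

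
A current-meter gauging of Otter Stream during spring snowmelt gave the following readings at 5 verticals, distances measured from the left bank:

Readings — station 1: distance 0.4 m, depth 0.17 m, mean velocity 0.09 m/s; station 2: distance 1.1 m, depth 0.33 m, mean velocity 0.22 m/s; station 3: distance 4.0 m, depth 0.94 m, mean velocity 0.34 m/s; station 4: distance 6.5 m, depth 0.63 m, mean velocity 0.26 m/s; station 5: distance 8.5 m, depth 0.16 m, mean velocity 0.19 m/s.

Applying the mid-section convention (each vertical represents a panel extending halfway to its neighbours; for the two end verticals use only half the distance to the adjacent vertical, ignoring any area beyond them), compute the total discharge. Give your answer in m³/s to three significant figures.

1.40 m³/s

w_1 = (1.1 − 0.4)/2 = 0.35 m; q_1 = 0.09 × 0.17 × 0.35 = 0.005355 m³/s
w_2 = (4.0 − 0.4)/2 = 1.8 m; q_2 = 0.22 × 0.33 × 1.8 = 0.1307 m³/s
w_3 = (6.5 − 1.1)/2 = 2.7 m; q_3 = 0.34 × 0.94 × 2.7 = 0.8629 m³/s
w_4 = (8.5 − 4.0)/2 = 2.25 m; q_4 = 0.26 × 0.63 × 2.25 = 0.3686 m³/s
w_5 = (8.5 − 6.5)/2 = 1 m; q_5 = 0.19 × 0.16 × 1 = 0.03040 m³/s
Q = Σ qᵢ = 1.398 m³/s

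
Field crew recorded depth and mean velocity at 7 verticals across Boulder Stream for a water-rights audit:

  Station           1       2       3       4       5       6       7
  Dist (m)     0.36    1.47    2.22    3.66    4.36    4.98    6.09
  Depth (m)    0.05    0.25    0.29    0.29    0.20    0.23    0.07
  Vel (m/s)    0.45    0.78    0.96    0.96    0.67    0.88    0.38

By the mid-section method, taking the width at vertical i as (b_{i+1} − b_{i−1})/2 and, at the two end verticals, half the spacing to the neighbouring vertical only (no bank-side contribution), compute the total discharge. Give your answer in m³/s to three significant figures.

w_1 = (1.47 − 0.36)/2 = 0.555 m; q_1 = 0.45 × 0.05 × 0.555 = 0.01249 m³/s
w_2 = (2.22 − 0.36)/2 = 0.93 m; q_2 = 0.78 × 0.25 × 0.93 = 0.1814 m³/s
w_3 = (3.66 − 1.47)/2 = 1.095 m; q_3 = 0.96 × 0.29 × 1.095 = 0.3048 m³/s
w_4 = (4.36 − 2.22)/2 = 1.07 m; q_4 = 0.96 × 0.29 × 1.07 = 0.2979 m³/s
w_5 = (4.98 − 3.66)/2 = 0.66 m; q_5 = 0.67 × 0.20 × 0.66 = 0.08844 m³/s
w_6 = (6.09 − 4.36)/2 = 0.865 m; q_6 = 0.88 × 0.23 × 0.865 = 0.1751 m³/s
w_7 = (6.09 − 4.98)/2 = 0.555 m; q_7 = 0.38 × 0.07 × 0.555 = 0.01476 m³/s
Q = Σ qᵢ = 1.075 m³/s

1.07 m³/s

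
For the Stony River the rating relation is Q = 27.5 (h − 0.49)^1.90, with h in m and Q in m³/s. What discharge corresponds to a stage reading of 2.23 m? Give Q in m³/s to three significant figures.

Q = 27.5 × (2.23 − 0.49)^1.90 = 27.5 × 1.74^1.90 = 78.77 m³/s

78.8 m³/s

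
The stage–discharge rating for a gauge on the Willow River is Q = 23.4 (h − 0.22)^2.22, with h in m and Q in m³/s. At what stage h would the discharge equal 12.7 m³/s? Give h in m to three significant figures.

0.979 m

h − h₀ = (Q/C)^(1/b) = (12.7/23.4)^(1/2.22) = 0.7594 m
h = 0.22 + 0.7594 = 0.9794 m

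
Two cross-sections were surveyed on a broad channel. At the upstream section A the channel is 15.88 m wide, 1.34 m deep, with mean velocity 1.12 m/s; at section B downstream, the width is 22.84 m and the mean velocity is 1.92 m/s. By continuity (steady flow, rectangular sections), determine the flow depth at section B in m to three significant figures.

0.543 m

Q = A₁V₁ = (15.88×1.34) × 1.12 = 23.83 m³/s
d₂ = Q/(b₂ V₂) = 23.83/(22.84×1.92) = 0.5435 m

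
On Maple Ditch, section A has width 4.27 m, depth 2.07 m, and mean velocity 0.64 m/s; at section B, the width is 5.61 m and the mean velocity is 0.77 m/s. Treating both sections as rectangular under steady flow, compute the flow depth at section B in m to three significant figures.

Q = A₁V₁ = (4.27×2.07) × 0.64 = 5.657 m³/s
d₂ = Q/(b₂ V₂) = 5.657/(5.61×0.77) = 1.310 m

1.31 m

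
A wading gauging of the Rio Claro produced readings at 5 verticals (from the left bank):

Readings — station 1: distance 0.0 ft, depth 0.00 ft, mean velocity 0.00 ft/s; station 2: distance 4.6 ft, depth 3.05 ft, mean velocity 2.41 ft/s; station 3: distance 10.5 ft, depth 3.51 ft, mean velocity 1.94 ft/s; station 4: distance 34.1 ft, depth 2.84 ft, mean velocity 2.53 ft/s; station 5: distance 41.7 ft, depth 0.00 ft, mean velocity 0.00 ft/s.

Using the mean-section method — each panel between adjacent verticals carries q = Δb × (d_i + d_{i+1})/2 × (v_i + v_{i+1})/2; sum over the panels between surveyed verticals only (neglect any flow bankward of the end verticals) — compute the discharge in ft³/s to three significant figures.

Panel 1-2: Δb = 4.6 ft, d̄ = (0.00+3.05)/2 = 1.525, v̄ = (0.00+2.41)/2 = 1.205 → q = 4.6×1.525×1.205 = 8.453 ft³/s
Panel 2-3: Δb = 5.9 ft, d̄ = (3.05+3.51)/2 = 3.28, v̄ = (2.41+1.94)/2 = 2.175 → q = 5.9×3.28×2.175 = 42.09 ft³/s
Panel 3-4: Δb = 23.6 ft, d̄ = (3.51+2.84)/2 = 3.175, v̄ = (1.94+2.53)/2 = 2.235 → q = 23.6×3.175×2.235 = 167.5 ft³/s
Panel 4-5: Δb = 7.6 ft, d̄ = (2.84+0.00)/2 = 1.42, v̄ = (2.53+0.00)/2 = 1.265 → q = 7.6×1.42×1.265 = 13.65 ft³/s
Q = Σ q = 231.7 ft³/s

232 ft³/s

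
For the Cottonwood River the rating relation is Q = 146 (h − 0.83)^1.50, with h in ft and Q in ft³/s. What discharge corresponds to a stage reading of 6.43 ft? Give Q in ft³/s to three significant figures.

1930 ft³/s

Q = 146 × (6.43 − 0.83)^1.50 = 146 × 5.6^1.50 = 1935 ft³/s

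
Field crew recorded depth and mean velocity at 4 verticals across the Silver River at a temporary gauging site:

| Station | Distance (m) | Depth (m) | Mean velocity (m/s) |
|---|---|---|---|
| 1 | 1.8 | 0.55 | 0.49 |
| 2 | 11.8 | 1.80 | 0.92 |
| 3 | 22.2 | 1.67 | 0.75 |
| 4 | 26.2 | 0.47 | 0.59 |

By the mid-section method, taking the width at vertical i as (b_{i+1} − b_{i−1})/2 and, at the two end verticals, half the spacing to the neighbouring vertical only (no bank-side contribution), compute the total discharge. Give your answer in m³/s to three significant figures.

w_1 = (11.8 − 1.8)/2 = 5 m; q_1 = 0.49 × 0.55 × 5 = 1.348 m³/s
w_2 = (22.2 − 1.8)/2 = 10.2 m; q_2 = 0.92 × 1.80 × 10.2 = 16.89 m³/s
w_3 = (26.2 − 11.8)/2 = 7.2 m; q_3 = 0.75 × 1.67 × 7.2 = 9.018 m³/s
w_4 = (26.2 − 22.2)/2 = 2 m; q_4 = 0.59 × 0.47 × 2 = 0.5546 m³/s
Q = Σ qᵢ = 27.81 m³/s

27.8 m³/s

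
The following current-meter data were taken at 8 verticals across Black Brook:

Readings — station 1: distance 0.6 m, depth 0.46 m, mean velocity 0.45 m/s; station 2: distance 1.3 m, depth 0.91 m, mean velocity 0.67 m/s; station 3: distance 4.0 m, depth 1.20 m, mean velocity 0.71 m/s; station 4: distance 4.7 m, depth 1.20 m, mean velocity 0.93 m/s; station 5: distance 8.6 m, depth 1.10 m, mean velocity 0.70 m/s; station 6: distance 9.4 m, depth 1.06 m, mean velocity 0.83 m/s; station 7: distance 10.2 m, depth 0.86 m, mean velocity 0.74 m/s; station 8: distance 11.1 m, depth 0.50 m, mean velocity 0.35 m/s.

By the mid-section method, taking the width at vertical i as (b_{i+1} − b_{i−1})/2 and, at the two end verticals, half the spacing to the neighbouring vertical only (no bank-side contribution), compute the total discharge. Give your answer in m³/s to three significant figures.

w_1 = (1.3 − 0.6)/2 = 0.35 m; q_1 = 0.45 × 0.46 × 0.35 = 0.07245 m³/s
w_2 = (4.0 − 0.6)/2 = 1.7 m; q_2 = 0.67 × 0.91 × 1.7 = 1.036 m³/s
w_3 = (4.7 − 1.3)/2 = 1.7 m; q_3 = 0.71 × 1.20 × 1.7 = 1.448 m³/s
w_4 = (8.6 − 4.0)/2 = 2.3 m; q_4 = 0.93 × 1.20 × 2.3 = 2.567 m³/s
w_5 = (9.4 − 4.7)/2 = 2.35 m; q_5 = 0.70 × 1.10 × 2.35 = 1.810 m³/s
w_6 = (10.2 − 8.6)/2 = 0.8 m; q_6 = 0.83 × 1.06 × 0.8 = 0.7038 m³/s
w_7 = (11.1 − 9.4)/2 = 0.85 m; q_7 = 0.74 × 0.86 × 0.85 = 0.5409 m³/s
w_8 = (11.1 − 10.2)/2 = 0.45 m; q_8 = 0.35 × 0.50 × 0.45 = 0.07875 m³/s
Q = Σ qᵢ = 8.257 m³/s

8.26 m³/s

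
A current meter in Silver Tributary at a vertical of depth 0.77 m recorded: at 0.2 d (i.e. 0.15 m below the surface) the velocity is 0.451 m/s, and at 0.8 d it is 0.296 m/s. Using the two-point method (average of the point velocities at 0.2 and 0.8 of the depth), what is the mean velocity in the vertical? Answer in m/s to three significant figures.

0.374 m/s

v̄ = (0.451 + 0.296) / 2 = 0.3735 m/s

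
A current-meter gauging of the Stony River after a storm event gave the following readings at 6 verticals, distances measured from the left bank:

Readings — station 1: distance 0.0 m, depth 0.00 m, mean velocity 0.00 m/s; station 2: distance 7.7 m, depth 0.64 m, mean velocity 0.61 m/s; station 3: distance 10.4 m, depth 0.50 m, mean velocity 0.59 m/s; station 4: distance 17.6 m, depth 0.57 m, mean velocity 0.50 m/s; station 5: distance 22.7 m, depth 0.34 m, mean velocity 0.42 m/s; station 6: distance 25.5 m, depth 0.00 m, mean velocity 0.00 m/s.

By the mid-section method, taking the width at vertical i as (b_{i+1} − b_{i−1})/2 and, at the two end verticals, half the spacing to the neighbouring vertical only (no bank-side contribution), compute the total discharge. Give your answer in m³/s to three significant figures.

w_2 = (10.4 − 0.0)/2 = 5.2 m; q_2 = 0.61 × 0.64 × 5.2 = 2.030 m³/s
w_3 = (17.6 − 7.7)/2 = 4.95 m; q_3 = 0.59 × 0.50 × 4.95 = 1.460 m³/s
w_4 = (22.7 − 10.4)/2 = 6.15 m; q_4 = 0.50 × 0.57 × 6.15 = 1.753 m³/s
w_5 = (25.5 − 17.6)/2 = 3.95 m; q_5 = 0.42 × 0.34 × 3.95 = 0.5641 m³/s
Stations 1, 6 contribute zero (depth or velocity is 0).
Q = Σ qᵢ = 5.807 m³/s

5.81 m³/s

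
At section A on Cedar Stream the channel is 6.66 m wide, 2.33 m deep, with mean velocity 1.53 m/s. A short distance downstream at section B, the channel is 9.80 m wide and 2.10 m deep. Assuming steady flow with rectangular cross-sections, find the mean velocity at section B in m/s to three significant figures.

Q = A₁V₁ = (6.66×2.33) × 1.53 = 23.74 m³/s
A₂ = 9.80 × 2.10 = 20.58 m²
V₂ = Q/A₂ = 23.74/20.58 = 1.154 m/s

1.15 m/s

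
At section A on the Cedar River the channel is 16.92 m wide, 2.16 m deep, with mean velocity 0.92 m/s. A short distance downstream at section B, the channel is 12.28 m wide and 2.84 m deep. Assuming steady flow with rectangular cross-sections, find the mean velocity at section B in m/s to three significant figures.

Q = A₁V₁ = (16.92×2.16) × 0.92 = 33.62 m³/s
A₂ = 12.28 × 2.84 = 34.88 m²
V₂ = Q/A₂ = 33.62/34.88 = 0.9641 m/s

0.964 m/s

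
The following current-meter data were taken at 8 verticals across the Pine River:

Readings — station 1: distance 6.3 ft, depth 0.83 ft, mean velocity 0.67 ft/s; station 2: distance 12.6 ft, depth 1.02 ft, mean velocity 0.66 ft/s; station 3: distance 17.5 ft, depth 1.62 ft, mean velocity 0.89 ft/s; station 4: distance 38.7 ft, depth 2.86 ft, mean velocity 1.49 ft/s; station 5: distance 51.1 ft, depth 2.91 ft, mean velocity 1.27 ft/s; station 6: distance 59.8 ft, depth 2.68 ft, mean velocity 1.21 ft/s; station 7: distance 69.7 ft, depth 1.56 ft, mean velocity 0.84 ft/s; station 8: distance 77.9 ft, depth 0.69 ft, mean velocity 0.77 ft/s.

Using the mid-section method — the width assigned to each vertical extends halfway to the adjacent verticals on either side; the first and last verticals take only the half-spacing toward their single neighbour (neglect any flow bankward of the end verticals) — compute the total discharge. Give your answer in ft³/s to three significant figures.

w_1 = (12.6 − 6.3)/2 = 3.15 ft; q_1 = 0.67 × 0.83 × 3.15 = 1.752 ft³/s
w_2 = (17.5 − 6.3)/2 = 5.6 ft; q_2 = 0.66 × 1.02 × 5.6 = 3.770 ft³/s
w_3 = (38.7 − 12.6)/2 = 13.05 ft; q_3 = 0.89 × 1.62 × 13.05 = 18.82 ft³/s
w_4 = (51.1 − 17.5)/2 = 16.8 ft; q_4 = 1.49 × 2.86 × 16.8 = 71.59 ft³/s
w_5 = (59.8 − 38.7)/2 = 10.55 ft; q_5 = 1.27 × 2.91 × 10.55 = 38.99 ft³/s
w_6 = (69.7 − 51.1)/2 = 9.3 ft; q_6 = 1.21 × 2.68 × 9.3 = 30.16 ft³/s
w_7 = (77.9 − 59.8)/2 = 9.05 ft; q_7 = 0.84 × 1.56 × 9.05 = 11.86 ft³/s
w_8 = (77.9 − 69.7)/2 = 4.1 ft; q_8 = 0.77 × 0.69 × 4.1 = 2.178 ft³/s
Q = Σ qᵢ = 179.1 ft³/s

179 ft³/s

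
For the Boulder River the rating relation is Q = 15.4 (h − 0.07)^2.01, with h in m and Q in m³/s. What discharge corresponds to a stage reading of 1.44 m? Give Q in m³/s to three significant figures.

Q = 15.4 × (1.44 − 0.07)^2.01 = 15.4 × 1.37^2.01 = 29.00 m³/s

29.0 m³/s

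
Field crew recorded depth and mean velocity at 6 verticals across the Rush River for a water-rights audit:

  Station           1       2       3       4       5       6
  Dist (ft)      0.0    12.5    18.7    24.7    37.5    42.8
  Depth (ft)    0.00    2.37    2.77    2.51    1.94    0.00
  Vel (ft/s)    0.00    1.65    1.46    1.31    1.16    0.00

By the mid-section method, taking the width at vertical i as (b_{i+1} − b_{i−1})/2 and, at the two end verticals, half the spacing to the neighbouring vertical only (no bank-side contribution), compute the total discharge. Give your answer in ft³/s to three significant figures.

w_2 = (18.7 − 0.0)/2 = 9.35 ft; q_2 = 1.65 × 2.37 × 9.35 = 36.56 ft³/s
w_3 = (24.7 − 12.5)/2 = 6.1 ft; q_3 = 1.46 × 2.77 × 6.1 = 24.67 ft³/s
w_4 = (37.5 − 18.7)/2 = 9.4 ft; q_4 = 1.31 × 2.51 × 9.4 = 30.91 ft³/s
w_5 = (42.8 − 24.7)/2 = 9.05 ft; q_5 = 1.16 × 1.94 × 9.05 = 20.37 ft³/s
Stations 1, 6 contribute zero (depth or velocity is 0).
Q = Σ qᵢ = 112.5 ft³/s

113 ft³/s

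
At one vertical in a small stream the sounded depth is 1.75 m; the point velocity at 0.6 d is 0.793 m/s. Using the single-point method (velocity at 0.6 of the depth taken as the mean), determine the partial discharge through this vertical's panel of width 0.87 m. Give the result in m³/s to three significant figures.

1.21 m³/s

v̄ = v₀.₆ = 0.793 m/s
q = v̄ × d × w = 0.7930 × 1.75 × 0.87 = 1.207 m³/s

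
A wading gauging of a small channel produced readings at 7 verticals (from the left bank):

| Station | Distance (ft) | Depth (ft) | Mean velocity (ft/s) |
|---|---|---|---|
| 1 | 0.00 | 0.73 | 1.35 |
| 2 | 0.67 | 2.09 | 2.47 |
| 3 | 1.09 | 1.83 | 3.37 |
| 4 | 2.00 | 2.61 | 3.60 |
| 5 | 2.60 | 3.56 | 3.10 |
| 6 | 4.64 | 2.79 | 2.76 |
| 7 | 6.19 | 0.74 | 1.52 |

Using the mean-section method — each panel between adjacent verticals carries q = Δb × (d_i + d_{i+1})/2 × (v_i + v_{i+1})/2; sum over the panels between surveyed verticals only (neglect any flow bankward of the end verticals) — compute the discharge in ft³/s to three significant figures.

Panel 1-2: Δb = 0.67 ft, d̄ = (0.73+2.09)/2 = 1.41, v̄ = (1.35+2.47)/2 = 1.91 → q = 0.67×1.41×1.91 = 1.804 ft³/s
Panel 2-3: Δb = 0.42 ft, d̄ = (2.09+1.83)/2 = 1.96, v̄ = (2.47+3.37)/2 = 2.92 → q = 0.42×1.96×2.92 = 2.404 ft³/s
Panel 3-4: Δb = 0.91 ft, d̄ = (1.83+2.61)/2 = 2.22, v̄ = (3.37+3.60)/2 = 3.485 → q = 0.91×2.22×3.485 = 7.040 ft³/s
Panel 4-5: Δb = 0.6 ft, d̄ = (2.61+3.56)/2 = 3.085, v̄ = (3.60+3.10)/2 = 3.35 → q = 0.6×3.085×3.35 = 6.201 ft³/s
Panel 5-6: Δb = 2.04 ft, d̄ = (3.56+2.79)/2 = 3.175, v̄ = (3.10+2.76)/2 = 2.93 → q = 2.04×3.175×2.93 = 18.98 ft³/s
Panel 6-7: Δb = 1.55 ft, d̄ = (2.79+0.74)/2 = 1.765, v̄ = (2.76+1.52)/2 = 2.14 → q = 1.55×1.765×2.14 = 5.855 ft³/s
Q = Σ q = 42.28 ft³/s

42.3 ft³/s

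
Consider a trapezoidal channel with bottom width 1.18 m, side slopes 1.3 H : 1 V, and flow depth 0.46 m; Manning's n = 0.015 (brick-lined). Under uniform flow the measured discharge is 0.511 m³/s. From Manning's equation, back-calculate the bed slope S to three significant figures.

A = (b + z·y)·y = (1.18 + 1.3×0.46)×0.46 = 0.8179 m²
P = b + 2y√(1+z²) = 1.18 + 2×0.46×√(1+1.3²) = 2.689 m
R = A/P = 0.8179/2.689 = 0.3042 m
S = (Q·n / (1·A·R^(2/3)))² = (0.511×0.015 / (1×0.8179×0.4523))² = 0.0004294

0.000429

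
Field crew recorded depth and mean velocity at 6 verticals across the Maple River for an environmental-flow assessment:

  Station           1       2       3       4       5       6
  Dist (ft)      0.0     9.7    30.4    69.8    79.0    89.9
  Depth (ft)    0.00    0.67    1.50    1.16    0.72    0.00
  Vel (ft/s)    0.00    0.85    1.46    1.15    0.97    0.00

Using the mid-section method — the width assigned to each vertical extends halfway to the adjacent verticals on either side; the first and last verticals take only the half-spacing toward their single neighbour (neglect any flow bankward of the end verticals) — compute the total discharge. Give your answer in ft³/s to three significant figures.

w_2 = (30.4 − 0.0)/2 = 15.2 ft; q_2 = 0.85 × 0.67 × 15.2 = 8.656 ft³/s
w_3 = (69.8 − 9.7)/2 = 30.05 ft; q_3 = 1.46 × 1.50 × 30.05 = 65.81 ft³/s
w_4 = (79.0 − 30.4)/2 = 24.3 ft; q_4 = 1.15 × 1.16 × 24.3 = 32.42 ft³/s
w_5 = (89.9 − 69.8)/2 = 10.05 ft; q_5 = 0.97 × 0.72 × 10.05 = 7.019 ft³/s
Stations 1, 6 contribute zero (depth or velocity is 0).
Q = Σ qᵢ = 113.9 ft³/s

114 ft³/s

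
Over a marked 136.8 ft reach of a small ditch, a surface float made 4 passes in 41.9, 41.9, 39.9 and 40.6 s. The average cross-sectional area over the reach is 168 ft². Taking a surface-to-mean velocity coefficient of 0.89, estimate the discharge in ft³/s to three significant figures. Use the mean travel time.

498 ft³/s

t̄ = (41.9 + 41.9 + 39.9 + 40.6) / 4 = 41.075 s
v_surface = L / t̄ = 136.8 / 41.075 = 3.330 ft/s
v_mean = 0.89 × 3.330 = 2.964 ft/s
Q = A × v_mean = 168 × 2.964 = 498.0 ft³/s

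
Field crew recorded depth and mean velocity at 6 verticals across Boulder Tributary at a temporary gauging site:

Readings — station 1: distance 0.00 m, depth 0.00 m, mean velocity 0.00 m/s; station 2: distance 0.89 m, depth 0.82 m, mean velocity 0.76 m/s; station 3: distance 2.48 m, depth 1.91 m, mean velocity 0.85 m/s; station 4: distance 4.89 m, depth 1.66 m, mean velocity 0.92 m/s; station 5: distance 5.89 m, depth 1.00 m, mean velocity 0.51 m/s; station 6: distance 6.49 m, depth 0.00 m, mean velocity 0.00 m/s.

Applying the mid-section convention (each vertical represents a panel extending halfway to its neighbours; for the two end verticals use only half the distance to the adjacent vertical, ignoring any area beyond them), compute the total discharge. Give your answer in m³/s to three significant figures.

w_2 = (2.48 − 0.00)/2 = 1.24 m; q_2 = 0.76 × 0.82 × 1.24 = 0.7728 m³/s
w_3 = (4.89 − 0.89)/2 = 2 m; q_3 = 0.85 × 1.91 × 2 = 3.247 m³/s
w_4 = (5.89 − 2.48)/2 = 1.705 m; q_4 = 0.92 × 1.66 × 1.705 = 2.604 m³/s
w_5 = (6.49 − 4.89)/2 = 0.8 m; q_5 = 0.51 × 1.00 × 0.8 = 0.4080 m³/s
Stations 1, 6 contribute zero (depth or velocity is 0).
Q = Σ qᵢ = 7.032 m³/s

7.03 m³/s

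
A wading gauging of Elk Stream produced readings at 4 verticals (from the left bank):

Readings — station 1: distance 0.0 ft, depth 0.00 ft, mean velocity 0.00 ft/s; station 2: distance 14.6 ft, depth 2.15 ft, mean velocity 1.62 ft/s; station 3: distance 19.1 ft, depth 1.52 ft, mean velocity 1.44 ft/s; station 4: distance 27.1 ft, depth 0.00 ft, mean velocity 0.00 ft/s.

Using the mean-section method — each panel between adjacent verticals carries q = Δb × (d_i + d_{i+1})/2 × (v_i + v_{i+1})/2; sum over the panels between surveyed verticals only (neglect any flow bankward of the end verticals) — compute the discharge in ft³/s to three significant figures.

29.7 ft³/s

Panel 1-2: Δb = 14.6 ft, d̄ = (0.00+2.15)/2 = 1.075, v̄ = (0.00+1.62)/2 = 0.81 → q = 14.6×1.075×0.81 = 12.71 ft³/s
Panel 2-3: Δb = 4.5 ft, d̄ = (2.15+1.52)/2 = 1.835, v̄ = (1.62+1.44)/2 = 1.53 → q = 4.5×1.835×1.53 = 12.63 ft³/s
Panel 3-4: Δb = 8 ft, d̄ = (1.52+0.00)/2 = 0.76, v̄ = (1.44+0.00)/2 = 0.72 → q = 8×0.76×0.72 = 4.378 ft³/s
Q = Σ q = 29.72 ft³/s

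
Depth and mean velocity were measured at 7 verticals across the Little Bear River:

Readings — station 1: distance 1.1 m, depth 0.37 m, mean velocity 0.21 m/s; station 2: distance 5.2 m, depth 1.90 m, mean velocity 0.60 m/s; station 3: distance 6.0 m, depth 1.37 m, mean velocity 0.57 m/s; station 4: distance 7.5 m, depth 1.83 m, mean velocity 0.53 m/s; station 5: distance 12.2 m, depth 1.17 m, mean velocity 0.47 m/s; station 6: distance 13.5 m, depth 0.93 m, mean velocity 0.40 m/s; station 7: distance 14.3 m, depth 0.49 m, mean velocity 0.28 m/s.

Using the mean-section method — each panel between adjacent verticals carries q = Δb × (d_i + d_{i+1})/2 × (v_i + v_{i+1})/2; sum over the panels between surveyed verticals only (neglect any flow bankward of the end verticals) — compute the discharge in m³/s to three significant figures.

8.28 m³/s

Panel 1-2: Δb = 4.1 m, d̄ = (0.37+1.90)/2 = 1.135, v̄ = (0.21+0.60)/2 = 0.405 → q = 4.1×1.135×0.405 = 1.885 m³/s
Panel 2-3: Δb = 0.8 m, d̄ = (1.90+1.37)/2 = 1.635, v̄ = (0.60+0.57)/2 = 0.585 → q = 0.8×1.635×0.585 = 0.7652 m³/s
Panel 3-4: Δb = 1.5 m, d̄ = (1.37+1.83)/2 = 1.6, v̄ = (0.57+0.53)/2 = 0.55 → q = 1.5×1.6×0.55 = 1.320 m³/s
Panel 4-5: Δb = 4.7 m, d̄ = (1.83+1.17)/2 = 1.5, v̄ = (0.53+0.47)/2 = 0.5 → q = 4.7×1.5×0.5 = 3.525 m³/s
Panel 5-6: Δb = 1.3 m, d̄ = (1.17+0.93)/2 = 1.05, v̄ = (0.47+0.40)/2 = 0.435 → q = 1.3×1.05×0.435 = 0.5938 m³/s
Panel 6-7: Δb = 0.8 m, d̄ = (0.93+0.49)/2 = 0.71, v̄ = (0.40+0.28)/2 = 0.34 → q = 0.8×0.71×0.34 = 0.1931 m³/s
Q = Σ q = 8.282 m³/s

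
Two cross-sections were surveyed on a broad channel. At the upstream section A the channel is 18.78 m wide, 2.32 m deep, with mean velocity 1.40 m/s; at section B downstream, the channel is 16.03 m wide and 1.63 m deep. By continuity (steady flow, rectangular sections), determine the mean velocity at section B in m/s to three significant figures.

Q = A₁V₁ = (18.78×2.32) × 1.40 = 61.00 m³/s
A₂ = 16.03 × 1.63 = 26.13 m²
V₂ = Q/A₂ = 61.00/26.13 = 2.334 m/s

2.33 m/s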